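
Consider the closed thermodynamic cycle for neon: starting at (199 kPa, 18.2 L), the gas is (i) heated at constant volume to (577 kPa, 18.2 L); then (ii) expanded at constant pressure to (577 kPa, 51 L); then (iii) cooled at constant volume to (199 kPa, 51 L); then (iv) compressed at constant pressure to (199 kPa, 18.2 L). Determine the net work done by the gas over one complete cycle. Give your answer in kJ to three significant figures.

W_net ≈ 12.4 kJ

Constant-volume legs do no work.
W(ii) = (577)(51 − 18.2) = 18926 J; W(iv) = (199)(18.2 − 51) = -6527 J.
W_net = 18926 − 6527 = 12398 J (the clockwise enclosed area).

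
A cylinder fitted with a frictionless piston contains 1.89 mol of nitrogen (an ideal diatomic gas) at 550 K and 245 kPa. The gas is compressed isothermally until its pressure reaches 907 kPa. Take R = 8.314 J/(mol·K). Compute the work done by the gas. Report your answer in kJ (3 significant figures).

W ≈ -11.3 kJ

Isothermal process: W = nRT ln(V₂/V₁) = nRT ln(P₁/P₂).
W = (1.89)(8.314)(550) × ln(245/907)
  = 8642 × ln(0.2701) = 8642 × -1.309
W_by_gas = -11312 J.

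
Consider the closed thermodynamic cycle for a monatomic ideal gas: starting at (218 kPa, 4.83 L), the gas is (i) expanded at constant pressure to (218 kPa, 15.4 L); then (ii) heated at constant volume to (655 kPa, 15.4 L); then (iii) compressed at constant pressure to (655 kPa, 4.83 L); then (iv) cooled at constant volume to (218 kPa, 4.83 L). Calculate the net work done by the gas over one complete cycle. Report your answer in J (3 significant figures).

Constant-volume legs do no work.
W(i) = (218)(15.4 − 4.83) = 2304 J; W(iii) = (655)(4.83 − 15.4) = -6923 J.
W_net = 2304 − 6923 = -4619 J (the counter-clockwise enclosed area).

W_net ≈ -4620 J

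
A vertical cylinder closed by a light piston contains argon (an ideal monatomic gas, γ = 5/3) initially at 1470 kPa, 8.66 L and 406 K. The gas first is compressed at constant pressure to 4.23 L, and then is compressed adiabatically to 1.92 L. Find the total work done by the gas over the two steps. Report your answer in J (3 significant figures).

W_total ≈ -13000 J

Step 1 (isobaric): W = PΔV = (1470 kPa)(4.23 − 8.66 L) = -6512 J.
After step 1: P = 1470 kPa, V = 4.23 L, T = 198.3 K.
Step 2 (adiabatic): W = (P₁V₁ − P₂V₂)/(γ−1) = (6218 − 10528)/0.667 = -6465 J.
W_total = -6512 − 6465 = -12977 J.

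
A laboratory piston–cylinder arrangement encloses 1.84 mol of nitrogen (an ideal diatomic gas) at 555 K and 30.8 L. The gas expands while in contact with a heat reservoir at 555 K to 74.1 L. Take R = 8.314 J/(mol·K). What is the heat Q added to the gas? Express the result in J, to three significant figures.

Isothermal ⇒ ΔU = 0, so Q = W = nRT ln(V₂/V₁).
Q = (1.84)(8.314)(555) ln(74.1/30.8) = 8490 × 0.8779 = 7454 J.

Q ≈ 7450 J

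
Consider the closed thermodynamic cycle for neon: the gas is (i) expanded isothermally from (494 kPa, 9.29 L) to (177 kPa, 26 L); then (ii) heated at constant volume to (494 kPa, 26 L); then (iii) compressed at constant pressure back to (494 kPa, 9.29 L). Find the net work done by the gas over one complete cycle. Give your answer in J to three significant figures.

W_net ≈ -3530 J

Leg (i): W = PᵢVᵢ ln(V_f/Vᵢ) = (4589) ln(26/9.29) = 4723 J.
Leg (ii): W = 0.
Leg (iii): W = PΔV = (494)(9.29 − 26) = -8255 J.
W_net = 4723 − 8255 = -3532 J.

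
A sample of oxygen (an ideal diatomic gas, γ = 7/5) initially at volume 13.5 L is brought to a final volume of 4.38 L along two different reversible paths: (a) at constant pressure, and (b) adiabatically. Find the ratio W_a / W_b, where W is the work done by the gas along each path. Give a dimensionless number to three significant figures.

W_a / W_b ≈ 0.475

Path (a) isobaric: W = P₁(V₂ − V₁) → W_a/(P₁V₁) = -0.6756.
Path (b) adiabatic: W = P₁V₁(1 − (V₁/V₂)^(γ−1))/(γ−1) → W_b/(P₁V₁) = -1.422.
W_a / W_b = -0.6756 / -1.422 = 0.4751.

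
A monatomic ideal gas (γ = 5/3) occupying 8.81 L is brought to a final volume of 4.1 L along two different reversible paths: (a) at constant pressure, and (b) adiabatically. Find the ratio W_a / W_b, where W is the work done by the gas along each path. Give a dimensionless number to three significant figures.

Path (a) isobaric: W = P₁(V₂ − V₁) → W_a/(P₁V₁) = -0.5346.
Path (b) adiabatic: W = P₁V₁(1 − (V₁/V₂)^(γ−1))/(γ−1) → W_b/(P₁V₁) = -0.9978.
W_a / W_b = -0.5346 / -0.9978 = 0.5358.

W_a / W_b ≈ 0.536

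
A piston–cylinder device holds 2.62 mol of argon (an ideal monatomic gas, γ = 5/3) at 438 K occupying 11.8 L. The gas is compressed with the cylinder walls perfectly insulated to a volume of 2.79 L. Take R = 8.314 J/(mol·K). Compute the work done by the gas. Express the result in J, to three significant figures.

Adiabatic: TV^(γ−1) = const with γ = 5/3.
T₂ = T₁ (V₁/V₂)^(γ−1) = 438 × (11.8/2.79)^0.667 = 438 × 2.615 = 1145 K.
W_by = nCᵥ(T₁ − T₂) = (2.62)(12.47)(438 − 1145) = -23117 J.

W ≈ -23100 J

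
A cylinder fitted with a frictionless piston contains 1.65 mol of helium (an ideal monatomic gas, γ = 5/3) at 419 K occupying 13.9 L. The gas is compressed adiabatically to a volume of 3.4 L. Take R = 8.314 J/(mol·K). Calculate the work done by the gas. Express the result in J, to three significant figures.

W ≈ -13400 J

Adiabatic: TV^(γ−1) = const with γ = 5/3.
T₂ = T₁ (V₁/V₂)^(γ−1) = 419 × (13.9/3.4)^0.667 = 419 × 2.557 = 1071 K.
W_by = nCᵥ(T₁ − T₂) = (1.65)(12.47)(419 − 1071) = -13422 J.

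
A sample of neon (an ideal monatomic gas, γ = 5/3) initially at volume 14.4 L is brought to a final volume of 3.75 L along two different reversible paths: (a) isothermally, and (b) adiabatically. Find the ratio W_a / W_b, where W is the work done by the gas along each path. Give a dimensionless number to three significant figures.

Path (a) isothermal: W = P₁V₁ ln(V₂/V₁) → W_a/(P₁V₁) = -1.345.
Path (b) adiabatic: W = P₁V₁(1 − (V₁/V₂)^(γ−1))/(γ−1) → W_b/(P₁V₁) = -2.178.
W_a / W_b = -1.345 / -2.178 = 0.6177.

W_a / W_b ≈ 0.618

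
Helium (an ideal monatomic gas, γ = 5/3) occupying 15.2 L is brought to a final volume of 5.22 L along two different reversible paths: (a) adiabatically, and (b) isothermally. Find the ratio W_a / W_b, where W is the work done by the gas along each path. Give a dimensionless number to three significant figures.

Path (a) adiabatic: W = P₁V₁(1 − (V₁/V₂)^(γ−1))/(γ−1) → W_a/(P₁V₁) = -1.559.
Path (b) isothermal: W = P₁V₁ ln(V₂/V₁) → W_b/(P₁V₁) = -1.069.
W_a / W_b = -1.559 / -1.069 = 1.458.

W_a / W_b ≈ 1.46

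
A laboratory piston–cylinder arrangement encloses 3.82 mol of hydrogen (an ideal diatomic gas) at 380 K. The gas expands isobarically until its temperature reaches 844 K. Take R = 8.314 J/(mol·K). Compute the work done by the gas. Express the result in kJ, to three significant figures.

W ≈ 14.7 kJ

Isobaric: W = P ΔV = nR ΔT.
W = (3.82)(8.314)(844 − 380) = 14736 J.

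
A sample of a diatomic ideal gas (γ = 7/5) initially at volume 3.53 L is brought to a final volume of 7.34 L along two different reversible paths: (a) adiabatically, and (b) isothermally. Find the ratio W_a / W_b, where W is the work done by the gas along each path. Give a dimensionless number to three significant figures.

W_a / W_b ≈ 0.867

Path (a) adiabatic: W = P₁V₁(1 − (V₁/V₂)^(γ−1))/(γ−1) → W_a/(P₁V₁) = 0.6346.
Path (b) isothermal: W = P₁V₁ ln(V₂/V₁) → W_b/(P₁V₁) = 0.732.
W_a / W_b = 0.6346 / 0.732 = 0.8669.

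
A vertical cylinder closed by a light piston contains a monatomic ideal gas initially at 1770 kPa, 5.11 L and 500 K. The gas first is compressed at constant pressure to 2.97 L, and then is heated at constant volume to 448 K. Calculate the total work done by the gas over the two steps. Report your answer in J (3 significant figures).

W_total ≈ -3790 J

Step 1 (isobaric): W = PΔV = (1770 kPa)(2.97 − 5.11 L) = -3788 J.
Step 2 (isochoric): W = 0 (constant volume).
W_total = -3788 + 0 = -3788 J.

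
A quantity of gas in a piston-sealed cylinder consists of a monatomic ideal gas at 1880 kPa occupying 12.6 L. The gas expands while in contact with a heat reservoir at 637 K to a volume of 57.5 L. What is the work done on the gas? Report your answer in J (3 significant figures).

W ≈ -36000 J

Isothermal: W = nRT ln(V₂/V₁) = P₁V₁ ln(V₂/V₁).
P₁V₁ = (1880 kPa)(12.6 L) = 23688 J.
W = 23688 × ln(57.5/12.6) = 23688 × 1.518
W_by_gas = 35960 J; work on gas = −W_by = -35960 J.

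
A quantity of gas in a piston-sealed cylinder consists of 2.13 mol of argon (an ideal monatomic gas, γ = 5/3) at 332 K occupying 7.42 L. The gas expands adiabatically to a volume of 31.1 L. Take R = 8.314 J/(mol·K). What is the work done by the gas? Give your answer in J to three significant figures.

Adiabatic: TV^(γ−1) = const with γ = 5/3.
T₂ = T₁ (V₁/V₂)^(γ−1) = 332 × (7.42/31.1)^0.667 = 332 × 0.3847 = 127.7 K.
W_by = nCᵥ(T₁ − T₂) = (2.13)(12.47)(332 − 127.7) = 5427 J.

W ≈ 5430 J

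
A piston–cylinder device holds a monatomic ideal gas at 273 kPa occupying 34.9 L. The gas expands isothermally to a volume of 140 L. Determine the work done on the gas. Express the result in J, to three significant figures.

W ≈ -13200 J

Isothermal: W = nRT ln(V₂/V₁) = P₁V₁ ln(V₂/V₁).
P₁V₁ = (273 kPa)(34.9 L) = 9528 J.
W = 9528 × ln(140/34.9) = 9528 × 1.389
W_by_gas = 13235 J; work on gas = −W_by = -13235 J.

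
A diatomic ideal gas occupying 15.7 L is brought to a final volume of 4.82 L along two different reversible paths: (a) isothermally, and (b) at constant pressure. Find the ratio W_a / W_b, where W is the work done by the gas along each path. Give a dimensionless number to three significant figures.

Path (a) isothermal: W = P₁V₁ ln(V₂/V₁) → W_a/(P₁V₁) = -1.181.
Path (b) isobaric: W = P₁(V₂ − V₁) → W_b/(P₁V₁) = -0.693.
W_a / W_b = -1.181 / -0.693 = 1.704.

W_a / W_b ≈ 1.70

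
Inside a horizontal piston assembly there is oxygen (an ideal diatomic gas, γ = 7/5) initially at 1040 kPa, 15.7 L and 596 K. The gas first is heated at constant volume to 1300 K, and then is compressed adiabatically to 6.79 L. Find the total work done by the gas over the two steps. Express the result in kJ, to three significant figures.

W_total ≈ -35.5 kJ

Step 1 (isochoric): W = 0 (constant volume).
After step 1: P = 2268 kPa (V unchanged).
Step 2 (adiabatic): W = (P₁V₁ − P₂V₂)/(γ−1) = (35615 − 49801)/0.4 = -35467 J.
W_total = 0 − 35467 = -35467 J.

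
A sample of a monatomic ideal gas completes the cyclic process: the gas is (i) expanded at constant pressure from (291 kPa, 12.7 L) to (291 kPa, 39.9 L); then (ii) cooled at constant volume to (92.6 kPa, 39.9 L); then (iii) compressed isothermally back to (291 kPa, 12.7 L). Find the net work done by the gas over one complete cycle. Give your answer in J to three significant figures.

Leg (i): W = PΔV = (291)(39.9 − 12.7) = 7915 J.
Leg (ii): W = 0.
Leg (iii): W = PᵢVᵢ ln(V_f/Vᵢ) = (3695) ln(12.7/39.9) = -4230 J.
W_net = 7915 − 4230 = 3686 J.

W_net ≈ 3690 J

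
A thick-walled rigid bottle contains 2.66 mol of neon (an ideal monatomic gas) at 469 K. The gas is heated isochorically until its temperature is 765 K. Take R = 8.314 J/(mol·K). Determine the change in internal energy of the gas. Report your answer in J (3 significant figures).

ΔU ≈ 9820 J

Constant volume ⇒ W = 0, so Q = ΔU = nCᵥΔT with Cᵥ = 3R/2 = 12.47 J/(mol·K).
ΔU = (2.66)(12.47)(765 − 469) = 9819 J.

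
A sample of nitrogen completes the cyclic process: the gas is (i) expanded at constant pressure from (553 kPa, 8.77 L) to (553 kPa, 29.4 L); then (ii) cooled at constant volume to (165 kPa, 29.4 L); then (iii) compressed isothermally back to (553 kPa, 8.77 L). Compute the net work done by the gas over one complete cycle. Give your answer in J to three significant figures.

W_net ≈ 5540 J

Leg (i): W = PΔV = (553)(29.4 − 8.77) = 11408 J.
Leg (ii): W = 0.
Leg (iii): W = PᵢVᵢ ln(V_f/Vᵢ) = (4851) ln(8.77/29.4) = -5868 J.
W_net = 11408 − 5868 = 5540 J.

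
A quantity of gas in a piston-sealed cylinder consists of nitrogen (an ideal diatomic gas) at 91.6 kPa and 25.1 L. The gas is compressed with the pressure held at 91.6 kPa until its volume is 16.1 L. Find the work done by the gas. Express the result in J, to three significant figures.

W ≈ -824 J

Isobaric: W = P ΔV.
W = (91.6 kPa)(16.1 − 25.1 L) = (91.6)(-9) = -824.4 J.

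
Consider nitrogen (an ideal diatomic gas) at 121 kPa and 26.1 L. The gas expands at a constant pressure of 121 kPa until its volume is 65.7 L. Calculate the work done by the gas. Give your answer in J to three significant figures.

W ≈ 4790 J

Isobaric: W = P ΔV.
W = (121 kPa)(65.7 − 26.1 L) = (121)(39.6) = 4792 J.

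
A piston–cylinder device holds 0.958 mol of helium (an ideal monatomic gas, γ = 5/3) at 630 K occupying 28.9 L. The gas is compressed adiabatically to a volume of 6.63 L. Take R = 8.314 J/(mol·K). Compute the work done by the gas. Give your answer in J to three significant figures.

W ≈ -12600 J

Adiabatic: TV^(γ−1) = const with γ = 5/3.
T₂ = T₁ (V₁/V₂)^(γ−1) = 630 × (28.9/6.63)^0.667 = 630 × 2.668 = 1681 K.
W_by = nCᵥ(T₁ − T₂) = (0.958)(12.47)(630 − 1681) = -12558 J.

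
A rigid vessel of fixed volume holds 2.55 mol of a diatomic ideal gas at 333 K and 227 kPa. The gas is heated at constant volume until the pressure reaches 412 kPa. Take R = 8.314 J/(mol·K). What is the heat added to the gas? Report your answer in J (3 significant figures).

Q ≈ 14400 J

Constant volume ⇒ W = 0, so Q = ΔU = nCᵥΔT with Cᵥ = 5R/2 = 20.79 J/(mol·K).
At constant V, T₂/T₁ = P₂/P₁ ⇒ ΔT = T₁(P₂/P₁ − 1) = 333·(412/227 − 1) = 271.4 K.
ΔU = (2.55)(20.79)(271.4) = 14384 J.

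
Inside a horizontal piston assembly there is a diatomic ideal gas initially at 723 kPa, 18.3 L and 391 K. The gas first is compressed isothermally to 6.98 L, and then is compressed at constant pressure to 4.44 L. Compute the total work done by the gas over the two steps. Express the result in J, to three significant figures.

Step 1 (isothermal): W = P₁V₁ ln(V₂/V₁) = (13231) ln(6.98/18.3) = -12753 J.
After step 1: P = 1896 kPa, V = 6.98 L, T = 391 K.
Step 2 (isobaric): W = PΔV = (1896 kPa)(4.44 − 6.98 L) = -4815 J.
W_total = -12753 − 4815 = -17567 J.

W_total ≈ -17600 J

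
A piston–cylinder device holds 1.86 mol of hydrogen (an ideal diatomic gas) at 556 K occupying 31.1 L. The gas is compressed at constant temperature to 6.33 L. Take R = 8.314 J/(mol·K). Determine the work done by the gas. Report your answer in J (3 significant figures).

Isothermal: W = nRT ln(V₂/V₁).
W = (1.86)(8.314)(556) × ln(6.33/31.1)
  = 8598 × -1.592
W_by_gas = -13687 J.

W ≈ -13700 J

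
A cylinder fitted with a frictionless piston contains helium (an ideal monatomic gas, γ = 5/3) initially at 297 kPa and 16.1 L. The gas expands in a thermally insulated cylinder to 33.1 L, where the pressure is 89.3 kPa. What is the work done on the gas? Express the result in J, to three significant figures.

Adiabatic: W = (P₁V₁ − P₂V₂)/(γ − 1) with γ = 5/3.
P₁V₁ = 4782 J, P₂V₂ = 2956 J.
W = (4782 − 2956) / 0.6667 = 2739 J.
Work on gas = −W_by = -2739 J.

W ≈ -2740 J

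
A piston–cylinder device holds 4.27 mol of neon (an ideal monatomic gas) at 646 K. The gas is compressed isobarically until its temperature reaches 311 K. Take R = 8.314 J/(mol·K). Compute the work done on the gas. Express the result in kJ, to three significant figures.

W ≈ 11.9 kJ

Isobaric: W = P ΔV = nR ΔT.
W = (4.27)(8.314)(311 − 646) = -11893 J.
Work on gas = −W_by = 11893 J.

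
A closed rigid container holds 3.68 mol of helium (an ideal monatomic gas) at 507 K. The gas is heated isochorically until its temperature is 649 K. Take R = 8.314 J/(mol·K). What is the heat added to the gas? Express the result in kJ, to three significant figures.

Constant volume ⇒ W = 0, so Q = ΔU = nCᵥΔT with Cᵥ = 3R/2 = 12.47 J/(mol·K).
ΔU = (3.68)(12.47)(649 − 507) = 6517 J.

Q ≈ 6.52 kJ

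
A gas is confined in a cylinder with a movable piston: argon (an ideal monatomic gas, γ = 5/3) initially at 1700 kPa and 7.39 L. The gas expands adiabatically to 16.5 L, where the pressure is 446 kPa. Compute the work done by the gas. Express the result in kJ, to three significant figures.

W ≈ 7.81 kJ

Adiabatic: W = (P₁V₁ − P₂V₂)/(γ − 1) with γ = 5/3.
P₁V₁ = 12563 J, P₂V₂ = 7359 J.
W = (12563 − 7359) / 0.6667 = 7806 J.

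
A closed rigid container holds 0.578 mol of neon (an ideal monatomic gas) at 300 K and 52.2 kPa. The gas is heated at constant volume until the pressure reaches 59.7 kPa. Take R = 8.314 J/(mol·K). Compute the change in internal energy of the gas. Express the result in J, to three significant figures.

ΔU ≈ 311 J

Constant volume ⇒ W = 0, so Q = ΔU = nCᵥΔT with Cᵥ = 3R/2 = 12.47 J/(mol·K).
At constant V, T₂/T₁ = P₂/P₁ ⇒ ΔT = T₁(P₂/P₁ − 1) = 300·(59.7/52.2 − 1) = 43.1 K.
ΔU = (0.578)(12.47)(43.1) = 310.7 J.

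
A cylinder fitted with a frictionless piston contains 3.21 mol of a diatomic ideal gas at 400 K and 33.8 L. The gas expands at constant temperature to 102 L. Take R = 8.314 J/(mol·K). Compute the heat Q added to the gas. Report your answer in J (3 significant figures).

Q ≈ 11800 J

Isothermal ⇒ ΔU = 0, so Q = W = nRT ln(V₂/V₁).
Q = (3.21)(8.314)(400) ln(102/33.8) = 10675 × 1.105 = 11791 J.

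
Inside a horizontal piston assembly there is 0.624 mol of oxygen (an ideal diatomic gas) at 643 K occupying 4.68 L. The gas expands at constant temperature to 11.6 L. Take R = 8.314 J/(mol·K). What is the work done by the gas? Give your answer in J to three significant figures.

W ≈ 3030 J

Isothermal: W = nRT ln(V₂/V₁).
W = (0.624)(8.314)(643) × ln(11.6/4.68)
  = 3336 × 0.9077
W_by_gas = 3028 J.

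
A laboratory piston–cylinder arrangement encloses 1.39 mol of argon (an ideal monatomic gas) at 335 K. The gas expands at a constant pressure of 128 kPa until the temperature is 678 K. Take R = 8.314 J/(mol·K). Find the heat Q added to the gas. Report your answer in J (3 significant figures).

Q ≈ 9910 J

Isobaric: W = nRΔT = (1.39)(8.314)(343) = 3964 J.
ΔU = nCᵥΔT with Cᵥ = 3R/2: ΔU = (1.39)(12.47)(343) = 5946 J.
Q = ΔU + W = 5946 + 3964 = 9910 J.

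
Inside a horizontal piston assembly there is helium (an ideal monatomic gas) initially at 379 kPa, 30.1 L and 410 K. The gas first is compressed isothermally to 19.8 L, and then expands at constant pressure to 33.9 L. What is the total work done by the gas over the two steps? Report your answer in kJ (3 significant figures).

W_total ≈ 3.35 kJ

Step 1 (isothermal): W = P₁V₁ ln(V₂/V₁) = (11408) ln(19.8/30.1) = -4778 J.
After step 1: P = 576.2 kPa, V = 19.8 L, T = 410 K.
Step 2 (isobaric): W = PΔV = (576.2 kPa)(33.9 − 19.8 L) = 8124 J.
W_total = -4778 + 8124 = 3346 J.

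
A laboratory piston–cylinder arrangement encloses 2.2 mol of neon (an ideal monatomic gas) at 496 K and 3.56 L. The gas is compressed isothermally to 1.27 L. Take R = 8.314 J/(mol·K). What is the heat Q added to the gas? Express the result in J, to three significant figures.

Q ≈ -9350 J

Isothermal ⇒ ΔU = 0, so Q = W = nRT ln(V₂/V₁).
Q = (2.2)(8.314)(496) ln(1.27/3.56) = 9072 × -1.031 = -9351 J.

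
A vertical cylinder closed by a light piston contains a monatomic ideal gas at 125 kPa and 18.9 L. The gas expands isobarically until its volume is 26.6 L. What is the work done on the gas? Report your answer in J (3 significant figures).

W ≈ -963 J

Isobaric: W = P ΔV.
W = (125 kPa)(26.6 − 18.9 L) = (125)(7.7) = 962.5 J.
Work on gas = −W_by = -962.5 J.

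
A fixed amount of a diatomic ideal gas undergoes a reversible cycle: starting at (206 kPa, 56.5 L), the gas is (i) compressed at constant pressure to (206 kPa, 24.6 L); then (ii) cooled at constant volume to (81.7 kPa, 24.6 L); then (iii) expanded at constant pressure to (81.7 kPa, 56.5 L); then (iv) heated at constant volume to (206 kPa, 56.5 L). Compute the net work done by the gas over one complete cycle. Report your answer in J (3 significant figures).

W_net ≈ -3970 J

Constant-volume legs do no work.
W(i) = (206)(24.6 − 56.5) = -6571 J; W(iii) = (81.7)(56.5 − 24.6) = 2606 J.
W_net = -6571 + 2606 = -3965 J (the counter-clockwise enclosed area).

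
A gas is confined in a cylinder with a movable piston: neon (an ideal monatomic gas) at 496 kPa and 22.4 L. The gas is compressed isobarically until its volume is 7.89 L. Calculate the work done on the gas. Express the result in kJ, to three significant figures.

W ≈ 7.20 kJ

Isobaric: W = P ΔV.
W = (496 kPa)(7.89 − 22.4 L) = (496)(-14.51) = -7197 J.
Work on gas = −W_by = 7197 J.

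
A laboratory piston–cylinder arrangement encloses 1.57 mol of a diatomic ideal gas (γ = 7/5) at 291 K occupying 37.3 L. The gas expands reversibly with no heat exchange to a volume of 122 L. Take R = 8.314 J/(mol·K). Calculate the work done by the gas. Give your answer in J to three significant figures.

W ≈ 3580 J

Adiabatic: TV^(γ−1) = const with γ = 7/5.
T₂ = T₁ (V₁/V₂)^(γ−1) = 291 × (37.3/122)^0.4 = 291 × 0.6225 = 181.1 K.
W_by = nCᵥ(T₁ − T₂) = (1.57)(20.79)(291 − 181.1) = 3585 J.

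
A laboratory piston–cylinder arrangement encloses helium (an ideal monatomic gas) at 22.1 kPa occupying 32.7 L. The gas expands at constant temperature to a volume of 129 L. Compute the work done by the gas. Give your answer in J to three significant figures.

W ≈ 992 J

Isothermal: W = nRT ln(V₂/V₁) = P₁V₁ ln(V₂/V₁).
P₁V₁ = (22.1 kPa)(32.7 L) = 722.7 J.
W = 722.7 × ln(129/32.7) = 722.7 × 1.372
W_by_gas = 991.8 J.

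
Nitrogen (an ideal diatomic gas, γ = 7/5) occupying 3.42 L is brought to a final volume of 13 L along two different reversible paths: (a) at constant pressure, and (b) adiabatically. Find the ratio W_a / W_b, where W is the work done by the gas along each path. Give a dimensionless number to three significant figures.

W_a / W_b ≈ 2.71

Path (a) isobaric: W = P₁(V₂ − V₁) → W_a/(P₁V₁) = 2.801.
Path (b) adiabatic: W = P₁V₁(1 − (V₁/V₂)^(γ−1))/(γ−1) → W_b/(P₁V₁) = 1.035.
W_a / W_b = 2.801 / 1.035 = 2.708.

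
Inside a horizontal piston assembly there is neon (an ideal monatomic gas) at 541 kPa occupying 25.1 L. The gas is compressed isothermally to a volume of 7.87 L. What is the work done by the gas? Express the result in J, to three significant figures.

Isothermal: W = nRT ln(V₂/V₁) = P₁V₁ ln(V₂/V₁).
P₁V₁ = (541 kPa)(25.1 L) = 13579 J.
W = 13579 × ln(7.87/25.1) = 13579 × -1.16
W_by_gas = -15749 J.

W ≈ -15700 J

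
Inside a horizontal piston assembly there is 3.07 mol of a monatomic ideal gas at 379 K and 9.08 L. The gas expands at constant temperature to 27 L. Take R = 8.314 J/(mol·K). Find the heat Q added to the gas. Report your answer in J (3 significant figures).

Q ≈ 10500 J

Isothermal ⇒ ΔU = 0, so Q = W = nRT ln(V₂/V₁).
Q = (3.07)(8.314)(379) ln(27/9.08) = 9674 × 1.09 = 10542 J.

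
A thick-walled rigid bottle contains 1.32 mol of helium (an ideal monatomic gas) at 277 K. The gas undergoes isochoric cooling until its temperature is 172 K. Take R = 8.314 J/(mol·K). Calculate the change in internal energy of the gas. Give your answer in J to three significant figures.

ΔU ≈ -1730 J

Constant volume ⇒ W = 0, so Q = ΔU = nCᵥΔT with Cᵥ = 3R/2 = 12.47 J/(mol·K).
ΔU = (1.32)(12.47)(172 − 277) = -1728 J.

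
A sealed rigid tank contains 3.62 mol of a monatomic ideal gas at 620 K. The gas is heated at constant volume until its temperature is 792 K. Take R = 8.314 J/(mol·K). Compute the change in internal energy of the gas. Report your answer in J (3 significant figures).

Constant volume ⇒ W = 0, so Q = ΔU = nCᵥΔT with Cᵥ = 3R/2 = 12.47 J/(mol·K).
ΔU = (3.62)(12.47)(792 − 620) = 7765 J.

ΔU ≈ 7760 J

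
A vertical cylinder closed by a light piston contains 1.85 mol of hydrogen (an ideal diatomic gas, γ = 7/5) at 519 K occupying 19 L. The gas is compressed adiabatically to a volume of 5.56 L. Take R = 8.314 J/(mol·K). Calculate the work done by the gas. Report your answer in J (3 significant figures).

W ≈ -12700 J

Adiabatic: TV^(γ−1) = const with γ = 7/5.
T₂ = T₁ (V₁/V₂)^(γ−1) = 519 × (19/5.56)^0.4 = 519 × 1.635 = 848.5 K.
W_by = nCᵥ(T₁ − T₂) = (1.85)(20.79)(519 − 848.5) = -12669 J.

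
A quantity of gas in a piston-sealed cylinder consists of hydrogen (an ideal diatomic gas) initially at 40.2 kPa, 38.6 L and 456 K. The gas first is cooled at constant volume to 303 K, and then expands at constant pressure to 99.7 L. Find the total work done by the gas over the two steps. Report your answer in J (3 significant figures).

Step 1 (isochoric): W = 0 (constant volume).
After step 1: P = 26.71 kPa (V unchanged).
Step 2 (isobaric): W = PΔV = (26.71 kPa)(99.7 − 38.6 L) = 1632 J.
W_total = 0 + 1632 = 1632 J.

W_total ≈ 1630 J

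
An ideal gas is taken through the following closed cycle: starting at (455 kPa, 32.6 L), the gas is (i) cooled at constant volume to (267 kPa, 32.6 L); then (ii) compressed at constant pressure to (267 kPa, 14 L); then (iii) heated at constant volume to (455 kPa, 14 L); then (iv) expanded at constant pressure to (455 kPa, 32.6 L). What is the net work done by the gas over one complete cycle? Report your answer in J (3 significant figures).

Constant-volume legs do no work.
W(ii) = (267)(14 − 32.6) = -4966 J; W(iv) = (455)(32.6 − 14) = 8463 J.
W_net = -4966 + 8463 = 3497 J (the clockwise enclosed area).

W_net ≈ 3500 J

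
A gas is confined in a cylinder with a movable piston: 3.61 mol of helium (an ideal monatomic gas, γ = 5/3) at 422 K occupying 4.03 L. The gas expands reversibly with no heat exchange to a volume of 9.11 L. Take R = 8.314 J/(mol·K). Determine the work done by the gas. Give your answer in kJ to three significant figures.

Adiabatic: TV^(γ−1) = const with γ = 5/3.
T₂ = T₁ (V₁/V₂)^(γ−1) = 422 × (4.03/9.11)^0.667 = 422 × 0.5806 = 245 K.
W_by = nCᵥ(T₁ − T₂) = (3.61)(12.47)(422 − 245) = 7968 J.

W ≈ 7.97 kJ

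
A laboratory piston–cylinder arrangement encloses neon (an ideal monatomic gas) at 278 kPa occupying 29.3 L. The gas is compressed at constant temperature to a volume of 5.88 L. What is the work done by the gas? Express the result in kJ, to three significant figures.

Isothermal: W = nRT ln(V₂/V₁) = P₁V₁ ln(V₂/V₁).
P₁V₁ = (278 kPa)(29.3 L) = 8145 J.
W = 8145 × ln(5.88/29.3) = 8145 × -1.606
W_by_gas = -13082 J.

W ≈ -13.1 kJ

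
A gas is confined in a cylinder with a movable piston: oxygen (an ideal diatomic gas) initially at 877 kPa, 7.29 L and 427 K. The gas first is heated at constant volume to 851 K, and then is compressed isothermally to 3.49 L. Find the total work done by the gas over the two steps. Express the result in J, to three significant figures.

W_total ≈ -9390 J

Step 1 (isochoric): W = 0 (constant volume).
After step 1: P = 1748 kPa (V unchanged).
Step 2 (isothermal): W = P₁V₁ ln(V₂/V₁) = (12742) ln(3.49/7.29) = -9386 J.
W_total = 0 − 9386 = -9386 J.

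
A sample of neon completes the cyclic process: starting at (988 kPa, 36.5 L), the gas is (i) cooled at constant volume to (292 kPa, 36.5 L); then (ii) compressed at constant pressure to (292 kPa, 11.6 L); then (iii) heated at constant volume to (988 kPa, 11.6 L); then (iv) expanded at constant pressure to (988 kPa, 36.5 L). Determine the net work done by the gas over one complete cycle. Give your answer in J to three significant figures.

Constant-volume legs do no work.
W(ii) = (292)(11.6 − 36.5) = -7271 J; W(iv) = (988)(36.5 − 11.6) = 24601 J.
W_net = -7271 + 24601 = 17330 J (the clockwise enclosed area).

W_net ≈ 17300 J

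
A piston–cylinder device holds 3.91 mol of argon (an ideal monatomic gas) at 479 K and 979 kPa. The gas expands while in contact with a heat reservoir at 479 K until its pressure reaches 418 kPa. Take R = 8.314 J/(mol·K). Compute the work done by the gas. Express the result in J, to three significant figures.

W ≈ 13300 J

Isothermal process: W = nRT ln(V₂/V₁) = nRT ln(P₁/P₂).
W = (3.91)(8.314)(479) × ln(979/418)
  = 15571 × ln(2.342) = 15571 × 0.8511
W_by_gas = 13252 J.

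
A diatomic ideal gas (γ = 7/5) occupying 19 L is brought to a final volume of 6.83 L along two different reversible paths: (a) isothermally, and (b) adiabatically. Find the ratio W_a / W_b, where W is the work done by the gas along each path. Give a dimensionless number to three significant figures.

Path (a) isothermal: W = P₁V₁ ln(V₂/V₁) → W_a/(P₁V₁) = -1.023.
Path (b) adiabatic: W = P₁V₁(1 − (V₁/V₂)^(γ−1))/(γ−1) → W_b/(P₁V₁) = -1.264.
W_a / W_b = -1.023 / -1.264 = 0.8093.

W_a / W_b ≈ 0.809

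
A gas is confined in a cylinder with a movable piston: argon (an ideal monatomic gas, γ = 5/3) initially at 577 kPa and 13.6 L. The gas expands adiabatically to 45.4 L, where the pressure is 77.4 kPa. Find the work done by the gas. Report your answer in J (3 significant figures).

W ≈ 6500 J

Adiabatic: W = (P₁V₁ − P₂V₂)/(γ − 1) with γ = 5/3.
P₁V₁ = 7847 J, P₂V₂ = 3514 J.
W = (7847 − 3514) / 0.6667 = 6500 J.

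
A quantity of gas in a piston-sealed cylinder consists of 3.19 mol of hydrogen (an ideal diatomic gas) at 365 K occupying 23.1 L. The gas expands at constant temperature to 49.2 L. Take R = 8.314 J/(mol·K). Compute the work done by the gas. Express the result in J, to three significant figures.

Isothermal: W = nRT ln(V₂/V₁).
W = (3.19)(8.314)(365) × ln(49.2/23.1)
  = 9680 × 0.7561
W_by_gas = 7319 J.

W ≈ 7320 J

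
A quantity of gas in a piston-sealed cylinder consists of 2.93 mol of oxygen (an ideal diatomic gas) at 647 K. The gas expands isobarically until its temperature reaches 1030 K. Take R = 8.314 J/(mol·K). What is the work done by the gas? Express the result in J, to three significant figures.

Isobaric: W = P ΔV = nR ΔT.
W = (2.93)(8.314)(1030 − 647) = 9330 J.

W ≈ 9330 J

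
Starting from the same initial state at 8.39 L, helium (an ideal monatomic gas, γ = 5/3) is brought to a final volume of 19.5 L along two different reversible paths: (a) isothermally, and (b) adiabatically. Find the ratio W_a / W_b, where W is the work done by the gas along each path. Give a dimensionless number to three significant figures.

W_a / W_b ≈ 1.31

Path (a) isothermal: W = P₁V₁ ln(V₂/V₁) → W_a/(P₁V₁) = 0.8434.
Path (b) adiabatic: W = P₁V₁(1 − (V₁/V₂)^(γ−1))/(γ−1) → W_b/(P₁V₁) = 0.6451.
W_a / W_b = 0.8434 / 0.6451 = 1.307.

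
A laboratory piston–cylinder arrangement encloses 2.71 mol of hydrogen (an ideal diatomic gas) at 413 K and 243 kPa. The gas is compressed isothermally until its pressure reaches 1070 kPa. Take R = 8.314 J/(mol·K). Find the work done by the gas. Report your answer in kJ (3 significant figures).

Isothermal process: W = nRT ln(V₂/V₁) = nRT ln(P₁/P₂).
W = (2.71)(8.314)(413) × ln(243/1070)
  = 9305 × ln(0.2271) = 9305 × -1.482
W_by_gas = -13794 J.

W ≈ -13.8 kJ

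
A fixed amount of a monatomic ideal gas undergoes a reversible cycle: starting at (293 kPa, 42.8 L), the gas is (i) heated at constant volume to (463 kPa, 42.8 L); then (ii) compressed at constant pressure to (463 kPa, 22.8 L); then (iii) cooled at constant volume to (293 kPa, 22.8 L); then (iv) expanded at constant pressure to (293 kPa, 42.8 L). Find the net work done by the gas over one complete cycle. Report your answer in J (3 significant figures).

W_net ≈ -3400 J

Constant-volume legs do no work.
W(ii) = (463)(22.8 − 42.8) = -9260 J; W(iv) = (293)(42.8 − 22.8) = 5860 J.
W_net = -9260 + 5860 = -3400 J (the counter-clockwise enclosed area).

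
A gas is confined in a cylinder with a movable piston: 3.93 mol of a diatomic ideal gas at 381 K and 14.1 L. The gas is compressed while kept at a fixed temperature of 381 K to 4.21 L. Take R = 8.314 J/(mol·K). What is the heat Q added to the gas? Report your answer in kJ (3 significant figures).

Isothermal ⇒ ΔU = 0, so Q = W = nRT ln(V₂/V₁).
Q = (3.93)(8.314)(381) ln(4.21/14.1) = 12449 × -1.209 = -15047 J.

Q ≈ -15.0 kJ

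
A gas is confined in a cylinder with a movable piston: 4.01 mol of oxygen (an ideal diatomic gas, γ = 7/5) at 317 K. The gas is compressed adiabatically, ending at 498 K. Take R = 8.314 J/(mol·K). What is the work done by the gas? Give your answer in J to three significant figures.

W ≈ -15100 J

Adiabatic ⇒ Q = 0, so W_by = −ΔU = nCᵥ(T₁ − T₂).
Cᵥ = 5R/2 = 20.79 J/(mol·K).
W = (4.01)(20.79)(317 − 498) = -15086 J.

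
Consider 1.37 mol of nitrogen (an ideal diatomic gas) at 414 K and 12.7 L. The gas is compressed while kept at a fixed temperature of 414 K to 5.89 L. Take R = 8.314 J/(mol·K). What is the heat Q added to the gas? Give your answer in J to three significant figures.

Q ≈ -3620 J

Isothermal ⇒ ΔU = 0, so Q = W = nRT ln(V₂/V₁).
Q = (1.37)(8.314)(414) ln(5.89/12.7) = 4716 × -0.7683 = -3623 J.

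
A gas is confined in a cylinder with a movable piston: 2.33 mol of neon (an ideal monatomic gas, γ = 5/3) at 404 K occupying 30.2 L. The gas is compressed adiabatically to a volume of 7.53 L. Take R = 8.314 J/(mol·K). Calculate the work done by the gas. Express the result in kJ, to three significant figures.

W ≈ -17.9 kJ

Adiabatic: TV^(γ−1) = const with γ = 5/3.
T₂ = T₁ (V₁/V₂)^(γ−1) = 404 × (30.2/7.53)^0.667 = 404 × 2.524 = 1020 K.
W_by = nCᵥ(T₁ − T₂) = (2.33)(12.47)(404 − 1020) = -17894 J.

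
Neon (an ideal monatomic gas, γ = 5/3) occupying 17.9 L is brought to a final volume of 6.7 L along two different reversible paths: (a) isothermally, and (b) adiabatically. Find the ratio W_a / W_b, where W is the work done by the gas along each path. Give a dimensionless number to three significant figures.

W_a / W_b ≈ 0.708

Path (a) isothermal: W = P₁V₁ ln(V₂/V₁) → W_a/(P₁V₁) = -0.9827.
Path (b) adiabatic: W = P₁V₁(1 − (V₁/V₂)^(γ−1))/(γ−1) → W_b/(P₁V₁) = -1.388.
W_a / W_b = -0.9827 / -1.388 = 0.7079.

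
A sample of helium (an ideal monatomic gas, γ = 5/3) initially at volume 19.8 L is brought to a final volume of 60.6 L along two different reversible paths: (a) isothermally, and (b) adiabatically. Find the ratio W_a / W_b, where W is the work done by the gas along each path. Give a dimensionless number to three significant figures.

W_a / W_b ≈ 1.42

Path (a) isothermal: W = P₁V₁ ln(V₂/V₁) → W_a/(P₁V₁) = 1.119.
Path (b) adiabatic: W = P₁V₁(1 − (V₁/V₂)^(γ−1))/(γ−1) → W_b/(P₁V₁) = 0.7884.
W_a / W_b = 1.119 / 0.7884 = 1.419.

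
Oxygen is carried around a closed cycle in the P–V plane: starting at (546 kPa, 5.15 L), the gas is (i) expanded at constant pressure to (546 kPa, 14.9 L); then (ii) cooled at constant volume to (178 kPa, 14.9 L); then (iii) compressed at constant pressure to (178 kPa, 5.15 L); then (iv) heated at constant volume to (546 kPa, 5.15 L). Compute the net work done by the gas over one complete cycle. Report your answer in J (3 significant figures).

W_net ≈ 3590 J

Constant-volume legs do no work.
W(i) = (546)(14.9 − 5.15) = 5324 J; W(iii) = (178)(5.15 − 14.9) = -1736 J.
W_net = 5324 − 1736 = 3588 J (the clockwise enclosed area).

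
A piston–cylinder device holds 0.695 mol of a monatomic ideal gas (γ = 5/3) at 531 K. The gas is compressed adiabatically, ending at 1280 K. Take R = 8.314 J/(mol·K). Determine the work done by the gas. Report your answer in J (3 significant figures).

W ≈ -6490 J

Adiabatic ⇒ Q = 0, so W_by = −ΔU = nCᵥ(T₁ − T₂).
Cᵥ = 3R/2 = 12.47 J/(mol·K).
W = (0.695)(12.47)(531 − 1280) = -6492 J.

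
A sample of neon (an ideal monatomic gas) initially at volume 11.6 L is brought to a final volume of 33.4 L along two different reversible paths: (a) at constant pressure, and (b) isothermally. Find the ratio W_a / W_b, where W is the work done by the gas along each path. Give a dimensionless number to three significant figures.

Path (a) isobaric: W = P₁(V₂ − V₁) → W_a/(P₁V₁) = 1.879.
Path (b) isothermal: W = P₁V₁ ln(V₂/V₁) → W_b/(P₁V₁) = 1.058.
W_a / W_b = 1.879 / 1.058 = 1.777.

W_a / W_b ≈ 1.78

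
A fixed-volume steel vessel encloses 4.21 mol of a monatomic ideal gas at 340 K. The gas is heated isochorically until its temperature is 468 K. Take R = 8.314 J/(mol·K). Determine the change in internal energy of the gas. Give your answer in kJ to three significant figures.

Constant volume ⇒ W = 0, so Q = ΔU = nCᵥΔT with Cᵥ = 3R/2 = 12.47 J/(mol·K).
ΔU = (4.21)(12.47)(468 − 340) = 6720 J.

ΔU ≈ 6.72 kJ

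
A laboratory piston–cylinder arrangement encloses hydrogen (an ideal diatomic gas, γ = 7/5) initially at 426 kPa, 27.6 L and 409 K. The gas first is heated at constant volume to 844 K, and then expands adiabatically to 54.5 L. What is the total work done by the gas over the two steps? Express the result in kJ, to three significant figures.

W_total ≈ 14.5 kJ

Step 1 (isochoric): W = 0 (constant volume).
After step 1: P = 879.1 kPa (V unchanged).
Step 2 (adiabatic): W = (P₁V₁ − P₂V₂)/(γ−1) = (24263 − 18482)/0.4 = 14452 J.
W_total = 0 + 14452 = 14452 J.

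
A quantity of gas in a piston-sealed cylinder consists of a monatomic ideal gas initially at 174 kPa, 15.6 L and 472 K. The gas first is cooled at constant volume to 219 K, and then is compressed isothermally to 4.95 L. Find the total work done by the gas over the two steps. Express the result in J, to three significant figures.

Step 1 (isochoric): W = 0 (constant volume).
After step 1: P = 80.73 kPa (V unchanged).
Step 2 (isothermal): W = P₁V₁ ln(V₂/V₁) = (1259) ln(4.95/15.6) = -1446 J.
W_total = 0 − 1446 = -1446 J.

W_total ≈ -1450 J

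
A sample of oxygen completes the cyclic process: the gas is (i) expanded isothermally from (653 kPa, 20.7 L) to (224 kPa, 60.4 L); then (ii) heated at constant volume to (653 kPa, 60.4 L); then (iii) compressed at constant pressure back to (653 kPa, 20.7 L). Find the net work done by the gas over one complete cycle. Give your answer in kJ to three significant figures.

W_net ≈ -11.4 kJ

Leg (i): W = PᵢVᵢ ln(V_f/Vᵢ) = (13517) ln(60.4/20.7) = 14475 J.
Leg (ii): W = 0.
Leg (iii): W = PΔV = (653)(20.7 − 60.4) = -25924 J.
W_net = 14475 − 25924 = -11449 J.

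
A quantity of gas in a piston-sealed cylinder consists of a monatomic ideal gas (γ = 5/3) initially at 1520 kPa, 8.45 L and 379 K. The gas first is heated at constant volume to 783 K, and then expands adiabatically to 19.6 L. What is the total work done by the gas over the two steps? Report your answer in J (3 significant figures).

W_total ≈ 17100 J

Step 1 (isochoric): W = 0 (constant volume).
After step 1: P = 3140 kPa (V unchanged).
Step 2 (adiabatic): W = (P₁V₁ − P₂V₂)/(γ−1) = (26535 − 15143)/0.667 = 17088 J.
W_total = 0 + 17088 = 17088 J.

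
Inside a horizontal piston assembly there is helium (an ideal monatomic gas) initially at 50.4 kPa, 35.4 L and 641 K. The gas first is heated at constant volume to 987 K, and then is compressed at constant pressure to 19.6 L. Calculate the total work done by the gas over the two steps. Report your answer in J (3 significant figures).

W_total ≈ -1230 J

Step 1 (isochoric): W = 0 (constant volume).
After step 1: P = 77.6 kPa (V unchanged).
Step 2 (isobaric): W = PΔV = (77.6 kPa)(19.6 − 35.4 L) = -1226 J.
W_total = 0 − 1226 = -1226 J.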